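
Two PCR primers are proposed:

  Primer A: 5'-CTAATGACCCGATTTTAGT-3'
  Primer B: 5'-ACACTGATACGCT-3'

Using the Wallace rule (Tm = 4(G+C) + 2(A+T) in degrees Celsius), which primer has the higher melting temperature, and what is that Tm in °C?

Primer A, 52°C

Primer A: A+T=12, G+C=7 → Tm = 2(12)+4(7) = 52°C
Primer B: A+T=7, G+C=6 → Tm = 2(7)+4(6) = 38°C
52°C vs 38°C → primer A is higher.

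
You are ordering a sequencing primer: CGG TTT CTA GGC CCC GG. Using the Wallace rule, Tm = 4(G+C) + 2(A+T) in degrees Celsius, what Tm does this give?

Counting bases: T=4, G=6, C=6, A=1
So N_AT = 5 and N_GC = 12.
Tm = 2(5) + 4(12) = 10 + 48 = 58°C

58°C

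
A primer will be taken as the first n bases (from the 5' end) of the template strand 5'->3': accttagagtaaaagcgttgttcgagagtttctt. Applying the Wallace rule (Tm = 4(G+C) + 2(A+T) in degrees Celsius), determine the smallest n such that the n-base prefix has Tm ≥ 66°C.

First 23 bases: ACCTTAGAGTAAAAGCGTTGTTC → Tm = 64°C (< 66°C)
First 24 bases: ACCTTAGAGTAAAAGCGTTGTTCG → Tm = 68°C (≥ 66°C)
Each additional base adds 2°C (A/T) or 4°C (G/C), so Tm is non-decreasing in n; n = 24 is the first length to reach 66°C.

n = 24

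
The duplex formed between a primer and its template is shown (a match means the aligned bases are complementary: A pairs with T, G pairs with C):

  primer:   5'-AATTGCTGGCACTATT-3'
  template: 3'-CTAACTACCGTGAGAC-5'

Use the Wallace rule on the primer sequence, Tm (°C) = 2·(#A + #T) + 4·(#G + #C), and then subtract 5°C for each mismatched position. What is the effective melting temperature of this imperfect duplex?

Primer base counts: A=4, T=6, G=3, C=3 → A+T=10, G+C=6
Perfect-match Tm = 2(10) + 4(6) = 20 + 24 = 44°C
Mismatches (positions where the bases are not complementary): 4 (at positions 1, 6, 14, 16)
Effective Tm = 44 − 4×5 = 44 − 20 = 24°C

24°C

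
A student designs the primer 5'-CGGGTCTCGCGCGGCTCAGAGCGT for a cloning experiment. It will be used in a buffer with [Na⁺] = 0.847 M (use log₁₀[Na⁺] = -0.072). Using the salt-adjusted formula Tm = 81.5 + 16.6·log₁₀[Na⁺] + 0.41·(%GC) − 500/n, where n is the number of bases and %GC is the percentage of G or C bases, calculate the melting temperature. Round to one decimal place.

Length n = 24. Counting bases: G=10, A=2, T=4, C=8
G+C = 18, so %GC = 18/24 × 100 = 75%
Salt term: 16.6 × (-0.072) = -1.195
GC term: 0.41 × 75 = 30.75; length term: −500/24 = −20.833
Tm = 81.5 + (-1.195) + 30.75 − 20.833 = 90.222 → 90.2°C

90.2°C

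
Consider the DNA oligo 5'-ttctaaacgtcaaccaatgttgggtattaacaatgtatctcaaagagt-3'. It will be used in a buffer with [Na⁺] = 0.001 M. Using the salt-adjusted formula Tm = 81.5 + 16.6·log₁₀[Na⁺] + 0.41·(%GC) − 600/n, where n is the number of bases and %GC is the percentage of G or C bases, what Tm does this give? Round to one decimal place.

32.9°C

Length n = 48. Scanning the sequence gives A=17, C=8, T=15, G=8.
G+C = 16, so %GC = 16/48 × 100 = 33.333%
Salt term: 16.6 × (-3) = -49.8
GC term: 0.41 × 33.333 = 13.667; length term: −600/48 = −12.5
Tm = 81.5 + (-49.8) + 13.667 − 12.5 = 32.867 → 32.9°C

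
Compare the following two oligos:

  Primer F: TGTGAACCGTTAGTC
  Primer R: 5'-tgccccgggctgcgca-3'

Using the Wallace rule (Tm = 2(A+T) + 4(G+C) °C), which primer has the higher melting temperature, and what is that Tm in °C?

Primer R, 58°C

Primer F: A+T=8, G+C=7 → Tm = 2(8)+4(7) = 44°C
Primer R: A+T=3, G+C=13 → Tm = 2(3)+4(13) = 58°C
44°C vs 58°C → primer R is higher.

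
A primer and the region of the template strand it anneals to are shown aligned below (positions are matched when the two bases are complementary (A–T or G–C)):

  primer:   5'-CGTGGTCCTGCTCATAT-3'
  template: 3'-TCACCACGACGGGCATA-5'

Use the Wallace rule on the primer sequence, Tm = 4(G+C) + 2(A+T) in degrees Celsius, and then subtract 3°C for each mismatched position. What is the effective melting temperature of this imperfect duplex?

40°C

Primer base counts: A=2, T=6, G=4, C=5 → A+T=8, G+C=9
Perfect-match Tm = 2(8) + 4(9) = 16 + 36 = 52°C
Mismatches (positions where the bases are not complementary): 4 (at positions 1, 7, 12, 14)
Effective Tm = 52 − 4×3 = 52 − 12 = 40°C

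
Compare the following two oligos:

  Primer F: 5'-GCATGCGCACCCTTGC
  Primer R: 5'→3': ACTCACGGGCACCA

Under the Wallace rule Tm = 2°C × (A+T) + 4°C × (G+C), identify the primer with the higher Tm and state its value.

Primer F: A+T=5, G+C=11 → Tm = 2(5)+4(11) = 54°C
Primer R: A+T=5, G+C=9 → Tm = 2(5)+4(9) = 46°C
54°C vs 46°C → primer F is higher.

Primer F, 54°C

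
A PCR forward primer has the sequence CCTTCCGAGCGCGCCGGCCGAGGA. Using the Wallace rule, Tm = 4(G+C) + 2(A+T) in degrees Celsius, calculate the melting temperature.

86°C

Scanning the sequence gives T=2, G=9, A=3, C=10.
AT pairs contribute 5, GC pairs contribute 19.
Tm = 2×5 + 4×19 = 86°C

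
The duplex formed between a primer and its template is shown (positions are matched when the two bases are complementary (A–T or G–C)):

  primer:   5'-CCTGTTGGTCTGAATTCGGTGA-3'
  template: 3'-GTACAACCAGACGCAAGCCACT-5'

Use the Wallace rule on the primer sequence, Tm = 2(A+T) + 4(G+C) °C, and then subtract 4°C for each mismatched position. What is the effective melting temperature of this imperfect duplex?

Primer base counts: A=3, T=8, G=7, C=4 → A+T=11, G+C=11
Perfect-match Tm = 2(11) + 4(11) = 22 + 44 = 66°C
Mismatches (positions where the bases are not complementary): 3 (at positions 2, 13, 14)
Effective Tm = 66 − 3×4 = 66 − 12 = 54°C

54°C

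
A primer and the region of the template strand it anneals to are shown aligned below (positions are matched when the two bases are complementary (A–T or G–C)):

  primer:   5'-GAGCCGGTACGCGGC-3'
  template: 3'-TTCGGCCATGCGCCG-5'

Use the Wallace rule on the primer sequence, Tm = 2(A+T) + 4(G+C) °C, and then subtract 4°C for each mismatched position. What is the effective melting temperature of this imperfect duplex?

50°C

Primer base counts: A=2, T=1, G=7, C=5 → A+T=3, G+C=12
Perfect-match Tm = 2(3) + 4(12) = 6 + 48 = 54°C
Mismatches (positions where the bases are not complementary): 1 (at position 1)
Effective Tm = 54 − 1×4 = 54 − 4 = 50°C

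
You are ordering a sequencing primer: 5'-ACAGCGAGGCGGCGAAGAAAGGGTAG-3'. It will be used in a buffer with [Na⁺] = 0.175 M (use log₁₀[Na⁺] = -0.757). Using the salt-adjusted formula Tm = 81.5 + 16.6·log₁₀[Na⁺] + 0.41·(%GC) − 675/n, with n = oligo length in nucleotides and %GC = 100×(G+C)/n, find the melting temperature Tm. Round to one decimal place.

68.2°C

Length n = 26. Base counts: A=9, T=1, G=12, C=4
G+C = 16, so %GC = 16/26 × 100 = 61.538%
Salt term: 16.6 × (-0.757) = -12.566
GC term: 0.41 × 61.538 = 25.231; length term: −675/26 = −25.962
Tm = 81.5 + (-12.566) + 25.231 − 25.962 = 68.203 → 68.2°C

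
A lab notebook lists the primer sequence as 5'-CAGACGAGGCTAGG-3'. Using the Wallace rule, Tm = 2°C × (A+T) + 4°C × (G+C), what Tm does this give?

Base counts: T=1, A=4, C=3, G=6
AT pairs contribute 5, GC pairs contribute 9.
Tm = 4·9 + 2·5 = 36 + 10 = 46°C

46°C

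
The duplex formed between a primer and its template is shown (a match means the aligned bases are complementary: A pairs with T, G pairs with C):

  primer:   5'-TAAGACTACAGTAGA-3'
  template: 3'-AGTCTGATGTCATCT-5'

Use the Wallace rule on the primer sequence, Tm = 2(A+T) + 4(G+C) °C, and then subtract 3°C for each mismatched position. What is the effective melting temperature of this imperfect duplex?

Primer base counts: A=7, T=3, G=3, C=2 → A+T=10, G+C=5
Perfect-match Tm = 2(10) + 4(5) = 20 + 20 = 40°C
Mismatches (positions where the bases are not complementary): 1 (at position 2)
Effective Tm = 40 − 1×3 = 40 − 3 = 37°C

37°C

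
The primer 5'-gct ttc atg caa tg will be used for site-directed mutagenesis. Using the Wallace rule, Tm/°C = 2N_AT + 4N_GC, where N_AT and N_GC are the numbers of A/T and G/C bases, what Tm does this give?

Base counts: C=3, T=5, G=3, A=3
A+T = 8, G+C = 6
Tm = 2(8) + 4(6) = 16 + 24 = 40°C

40°C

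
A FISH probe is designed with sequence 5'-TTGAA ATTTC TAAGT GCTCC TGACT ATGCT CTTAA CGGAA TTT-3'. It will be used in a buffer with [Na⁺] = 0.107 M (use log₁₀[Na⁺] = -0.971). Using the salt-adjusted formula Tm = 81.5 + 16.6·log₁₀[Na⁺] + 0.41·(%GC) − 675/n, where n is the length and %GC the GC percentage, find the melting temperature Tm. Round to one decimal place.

Length n = 43. Counting bases: A=11, T=17, G=7, C=8
G+C = 15, so %GC = 15/43 × 100 = 34.884%
Salt term: 16.6 × (-0.971) = -16.119
GC term: 0.41 × 34.884 = 14.302; length term: −675/43 = −15.698
Tm = 81.5 + (-16.119) + 14.302 − 15.698 = 63.985 → 64.0°C

64.0°C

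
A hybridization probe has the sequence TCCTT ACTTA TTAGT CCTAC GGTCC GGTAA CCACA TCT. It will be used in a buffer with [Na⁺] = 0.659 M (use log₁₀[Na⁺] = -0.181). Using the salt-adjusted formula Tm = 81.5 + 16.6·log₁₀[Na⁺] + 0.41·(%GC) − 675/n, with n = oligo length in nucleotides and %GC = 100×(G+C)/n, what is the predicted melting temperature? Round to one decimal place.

79.1°C

Length n = 38. Scanning the sequence gives G=5, C=12, T=13, A=8.
G+C = 17, so %GC = 17/38 × 100 = 44.737%
Salt term: 16.6 × (-0.181) = -3.005
GC term: 0.41 × 44.737 = 18.342; length term: −675/38 = −17.763
Tm = 81.5 + (-3.005) + 18.342 − 17.763 = 79.074 → 79.1°C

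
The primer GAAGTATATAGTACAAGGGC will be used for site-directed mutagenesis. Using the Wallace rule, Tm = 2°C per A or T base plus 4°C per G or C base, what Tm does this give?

56°C

Counting bases: A=8, G=6, T=4, C=2
A+T = 12, G+C = 8
Tm = 2×12 + 4×8 = 56°C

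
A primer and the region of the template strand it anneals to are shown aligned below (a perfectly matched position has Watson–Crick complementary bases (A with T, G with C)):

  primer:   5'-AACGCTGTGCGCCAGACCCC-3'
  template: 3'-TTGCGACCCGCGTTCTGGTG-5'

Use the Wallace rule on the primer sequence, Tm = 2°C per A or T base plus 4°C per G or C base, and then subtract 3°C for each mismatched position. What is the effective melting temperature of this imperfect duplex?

59°C

Primer base counts: A=4, T=2, G=5, C=9 → A+T=6, G+C=14
Perfect-match Tm = 2(6) + 4(14) = 12 + 56 = 68°C
Mismatches (positions where the bases are not complementary): 3 (at positions 8, 13, 19)
Effective Tm = 68 − 3×3 = 68 − 9 = 59°C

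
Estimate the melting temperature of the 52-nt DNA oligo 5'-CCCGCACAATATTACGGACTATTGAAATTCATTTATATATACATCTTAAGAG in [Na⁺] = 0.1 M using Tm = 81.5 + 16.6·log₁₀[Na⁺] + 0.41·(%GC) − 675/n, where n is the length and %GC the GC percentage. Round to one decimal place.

64.5°C

Length n = 52. Counting bases: G=6, T=17, A=19, C=10
G+C = 16, so %GC = 16/52 × 100 = 30.769%
Salt term: 16.6 × (-1) = -16.6
GC term: 0.41 × 30.769 = 12.615; length term: −675/52 = −12.981
Tm = 81.5 + (-16.6) + 12.615 − 12.981 = 64.534 → 64.5°C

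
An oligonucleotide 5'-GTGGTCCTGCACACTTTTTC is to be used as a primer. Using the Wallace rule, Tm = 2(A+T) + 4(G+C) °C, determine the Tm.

A=2, G=4, C=6, T=8
So N_AT = 10 and N_GC = 10.
Tm = 2×10 + 4×10 = 60°C

60°C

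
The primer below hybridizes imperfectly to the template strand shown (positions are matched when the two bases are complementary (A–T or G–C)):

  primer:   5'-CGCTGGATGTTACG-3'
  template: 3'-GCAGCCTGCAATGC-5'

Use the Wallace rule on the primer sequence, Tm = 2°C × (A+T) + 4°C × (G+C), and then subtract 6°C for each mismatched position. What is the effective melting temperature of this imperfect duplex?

Primer base counts: A=2, T=4, G=5, C=3 → A+T=6, G+C=8
Perfect-match Tm = 2(6) + 4(8) = 12 + 32 = 44°C
Mismatches (positions where the bases are not complementary): 3 (at positions 3, 4, 8)
Effective Tm = 44 − 3×6 = 44 − 18 = 26°C

26°C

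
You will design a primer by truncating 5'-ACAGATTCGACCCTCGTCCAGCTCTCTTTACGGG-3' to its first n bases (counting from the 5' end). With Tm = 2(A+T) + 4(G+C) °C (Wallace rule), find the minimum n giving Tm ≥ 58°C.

n = 19

First 18 bases: ACAGATTCGACCCTCGTC → Tm = 56°C (< 58°C)
First 19 bases: ACAGATTCGACCCTCGTCC → Tm = 60°C (≥ 58°C)
Since every base adds ≥2°C, Tm only increases with n, so the threshold is first crossed at n = 19.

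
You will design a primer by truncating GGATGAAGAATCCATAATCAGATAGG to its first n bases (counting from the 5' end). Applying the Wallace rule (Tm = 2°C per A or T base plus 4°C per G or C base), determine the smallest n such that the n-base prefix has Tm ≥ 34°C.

n = 12

First 11 bases: GGATGAAGAAT → Tm = 30°C (< 34°C)
First 12 bases: GGATGAAGAATC → Tm = 34°C (≥ 34°C)
Since every base adds ≥2°C, Tm only increases with n, so the threshold is first crossed at n = 12.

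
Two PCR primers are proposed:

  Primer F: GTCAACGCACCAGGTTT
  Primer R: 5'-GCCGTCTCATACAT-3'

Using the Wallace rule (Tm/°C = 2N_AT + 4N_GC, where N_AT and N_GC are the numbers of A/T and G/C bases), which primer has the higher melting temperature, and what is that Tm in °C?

Primer F: A+T=8, G+C=9 → Tm = 2(8)+4(9) = 52°C
Primer R: A+T=7, G+C=7 → Tm = 2(7)+4(7) = 42°C
52°C vs 42°C → primer F is higher.

Primer F, 52°C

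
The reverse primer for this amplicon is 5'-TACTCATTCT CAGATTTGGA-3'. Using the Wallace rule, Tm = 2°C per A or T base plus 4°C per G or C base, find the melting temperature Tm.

54°C

A=5, T=8, G=3, C=4
A+T = 13, G+C = 7
Tm = 2×13 + 4×7 = 54°C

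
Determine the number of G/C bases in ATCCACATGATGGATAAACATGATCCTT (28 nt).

Scanning the sequence gives A=10, G=4, T=8, C=6.
G+C = 4 + 6 = 10

10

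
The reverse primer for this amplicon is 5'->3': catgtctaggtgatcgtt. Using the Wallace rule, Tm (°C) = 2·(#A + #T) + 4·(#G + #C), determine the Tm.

52°C

Counting bases: C=3, A=3, G=5, T=7
AT pairs contribute 10, GC pairs contribute 8.
Tm = 2×10 + 4×8 = 52°C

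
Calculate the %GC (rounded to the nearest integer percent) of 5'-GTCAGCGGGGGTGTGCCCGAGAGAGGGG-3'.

Scanning the sequence gives T=3, C=5, A=4, G=16.
G+C = 16 + 5 = 21 out of 28 bases
%GC = 21/28 × 100 = 75% ≈ 75%

75%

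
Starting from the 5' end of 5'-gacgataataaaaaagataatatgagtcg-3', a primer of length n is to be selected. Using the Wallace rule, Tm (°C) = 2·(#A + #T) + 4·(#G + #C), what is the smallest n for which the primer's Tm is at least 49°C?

n = 21

First 20 bases: GACGATAATAAAAAAGATAA → Tm = 48°C (< 49°C)
First 21 bases: GACGATAATAAAAAAGATAAT → Tm = 50°C (≥ 49°C)
Since every base adds ≥2°C, Tm only increases with n, so the threshold is first crossed at n = 21.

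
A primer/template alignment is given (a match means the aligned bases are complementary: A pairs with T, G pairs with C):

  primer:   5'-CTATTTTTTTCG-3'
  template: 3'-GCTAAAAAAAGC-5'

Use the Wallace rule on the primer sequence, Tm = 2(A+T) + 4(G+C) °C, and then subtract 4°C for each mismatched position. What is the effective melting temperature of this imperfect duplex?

26°C

Primer base counts: A=1, T=8, G=1, C=2 → A+T=9, G+C=3
Perfect-match Tm = 2(9) + 4(3) = 18 + 12 = 30°C
Mismatches (positions where the bases are not complementary): 1 (at position 2)
Effective Tm = 30 − 1×4 = 30 − 4 = 26°C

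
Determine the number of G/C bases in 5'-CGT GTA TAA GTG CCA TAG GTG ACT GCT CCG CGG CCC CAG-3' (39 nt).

24

Scanning the sequence gives C=12, T=8, G=12, A=7.
G+C = 12 + 12 = 24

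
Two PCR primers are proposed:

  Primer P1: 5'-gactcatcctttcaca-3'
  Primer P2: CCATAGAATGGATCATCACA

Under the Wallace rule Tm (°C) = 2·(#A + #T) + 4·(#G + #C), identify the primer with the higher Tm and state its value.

Primer P2, 56°C

Primer P1: A+T=9, G+C=7 → Tm = 2(9)+4(7) = 46°C
Primer P2: A+T=12, G+C=8 → Tm = 2(12)+4(8) = 56°C
46°C vs 56°C → primer P2 is higher.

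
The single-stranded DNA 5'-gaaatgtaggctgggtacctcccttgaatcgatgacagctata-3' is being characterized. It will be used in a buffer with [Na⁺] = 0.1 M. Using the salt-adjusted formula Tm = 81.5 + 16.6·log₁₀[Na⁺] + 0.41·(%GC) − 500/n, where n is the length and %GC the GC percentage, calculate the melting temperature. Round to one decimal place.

72.3°C

Length n = 43. Base counts: A=12, C=9, G=11, T=11
G+C = 20, so %GC = 20/43 × 100 = 46.512%
Salt term: 16.6 × (-1) = -16.6
GC term: 0.41 × 46.512 = 19.07; length term: −500/43 = −11.628
Tm = 81.5 + (-16.6) + 19.07 − 11.628 = 72.342 → 72.3°C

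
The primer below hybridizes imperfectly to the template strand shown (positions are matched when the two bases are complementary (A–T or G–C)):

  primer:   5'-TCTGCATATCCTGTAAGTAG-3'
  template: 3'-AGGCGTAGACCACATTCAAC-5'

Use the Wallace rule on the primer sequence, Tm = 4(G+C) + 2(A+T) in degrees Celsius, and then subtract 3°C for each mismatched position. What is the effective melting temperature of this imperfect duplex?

41°C

Primer base counts: A=5, T=7, G=4, C=4 → A+T=12, G+C=8
Perfect-match Tm = 2(12) + 4(8) = 24 + 32 = 56°C
Mismatches (positions where the bases are not complementary): 5 (at positions 3, 8, 10, 11, 19)
Effective Tm = 56 − 5×3 = 56 − 15 = 41°C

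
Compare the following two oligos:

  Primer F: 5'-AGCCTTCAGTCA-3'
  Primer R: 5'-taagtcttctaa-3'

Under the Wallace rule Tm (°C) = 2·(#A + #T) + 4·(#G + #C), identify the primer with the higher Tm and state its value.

Primer F: A+T=6, G+C=6 → Tm = 2(6)+4(6) = 36°C
Primer R: A+T=9, G+C=3 → Tm = 2(9)+4(3) = 30°C
36°C vs 30°C → primer F is higher.

Primer F, 36°C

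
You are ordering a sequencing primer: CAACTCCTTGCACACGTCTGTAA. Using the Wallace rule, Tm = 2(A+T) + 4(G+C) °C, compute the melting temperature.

68°C

Scanning the sequence gives A=6, T=6, C=8, G=3.
So N_AT = 12 and N_GC = 11.
Tm = 2×12 + 4×11 = 68°C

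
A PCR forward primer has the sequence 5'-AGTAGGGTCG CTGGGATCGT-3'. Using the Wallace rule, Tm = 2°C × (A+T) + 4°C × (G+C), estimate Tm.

G=9, T=5, A=3, C=3
AT pairs contribute 8, GC pairs contribute 12.
Tm = 2(8) + 4(12) = 16 + 48 = 64°C

64°C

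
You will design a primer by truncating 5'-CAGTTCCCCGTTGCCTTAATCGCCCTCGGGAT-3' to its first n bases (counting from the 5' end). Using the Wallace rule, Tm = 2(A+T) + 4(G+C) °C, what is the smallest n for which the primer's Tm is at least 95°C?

First 29 bases: CAGTTCCCCGTTGCCTTAATCGCCCTCGG → Tm = 94°C (< 95°C)
First 30 bases: CAGTTCCCCGTTGCCTTAATCGCCCTCGGG → Tm = 98°C (≥ 95°C)
Each additional base adds 2°C (A/T) or 4°C (G/C), so Tm is non-decreasing in n; n = 30 is the first length to reach 95°C.

n = 30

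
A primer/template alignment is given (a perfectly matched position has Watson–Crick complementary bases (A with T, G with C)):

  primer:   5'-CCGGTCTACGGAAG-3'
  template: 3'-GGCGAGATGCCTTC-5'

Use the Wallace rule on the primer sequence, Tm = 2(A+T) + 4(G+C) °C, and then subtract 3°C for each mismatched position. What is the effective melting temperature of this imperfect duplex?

Primer base counts: A=3, T=2, G=5, C=4 → A+T=5, G+C=9
Perfect-match Tm = 2(5) + 4(9) = 10 + 36 = 46°C
Mismatches (positions where the bases are not complementary): 1 (at position 4)
Effective Tm = 46 − 1×3 = 46 − 3 = 43°C

43°C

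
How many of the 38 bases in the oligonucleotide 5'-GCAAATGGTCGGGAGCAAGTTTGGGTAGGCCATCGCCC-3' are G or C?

Base counts: A=8, T=7, C=9, G=14
Total G or C: 14 + 9 = 23

23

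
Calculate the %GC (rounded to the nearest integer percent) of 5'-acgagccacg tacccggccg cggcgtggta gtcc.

74%

Base counts: C=13, T=4, G=12, A=5
G+C = 12 + 13 = 25 out of 34 bases
%GC = 25/34 × 100 = 73.53% ≈ 74%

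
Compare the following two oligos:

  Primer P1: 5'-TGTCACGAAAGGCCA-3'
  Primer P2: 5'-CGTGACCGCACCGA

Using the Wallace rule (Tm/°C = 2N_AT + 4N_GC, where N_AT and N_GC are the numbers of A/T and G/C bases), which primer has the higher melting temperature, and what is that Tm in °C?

Primer P2, 48°C

Primer P1: A+T=7, G+C=8 → Tm = 2(7)+4(8) = 46°C
Primer P2: A+T=4, G+C=10 → Tm = 2(4)+4(10) = 48°C
46°C vs 48°C → primer P2 is higher.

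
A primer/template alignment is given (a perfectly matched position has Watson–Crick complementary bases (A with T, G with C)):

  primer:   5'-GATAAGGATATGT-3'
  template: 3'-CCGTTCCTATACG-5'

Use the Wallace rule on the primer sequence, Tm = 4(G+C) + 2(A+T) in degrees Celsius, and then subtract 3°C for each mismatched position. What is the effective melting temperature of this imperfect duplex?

25°C

Primer base counts: A=5, T=4, G=4, C=0 → A+T=9, G+C=4
Perfect-match Tm = 2(9) + 4(4) = 18 + 16 = 34°C
Mismatches (positions where the bases are not complementary): 3 (at positions 2, 3, 13)
Effective Tm = 34 − 3×3 = 34 − 9 = 25°C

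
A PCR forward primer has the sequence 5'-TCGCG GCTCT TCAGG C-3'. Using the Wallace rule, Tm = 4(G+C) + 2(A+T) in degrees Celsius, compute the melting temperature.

Scanning the sequence gives T=4, G=5, C=6, A=1.
So N_AT = 5 and N_GC = 11.
Tm = 2(5) + 4(11) = 10 + 44 = 54°C

54°C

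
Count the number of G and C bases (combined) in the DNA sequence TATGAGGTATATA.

Base counts: G=3, T=5, C=0, A=5
G+C = 3 + 0 = 3

3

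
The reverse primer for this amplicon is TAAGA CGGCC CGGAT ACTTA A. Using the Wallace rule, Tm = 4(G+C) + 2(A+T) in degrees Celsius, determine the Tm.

62°C

T=4, G=5, C=5, A=7
A+T = 11, G+C = 10
Tm = 2×11 + 4×10 = 62°C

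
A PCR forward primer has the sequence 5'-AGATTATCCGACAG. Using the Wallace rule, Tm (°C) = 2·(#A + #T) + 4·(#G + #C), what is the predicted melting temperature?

G=3, A=5, T=3, C=3
A+T = 8, G+C = 6
Tm = 4·6 + 2·8 = 24 + 16 = 40°C

40°C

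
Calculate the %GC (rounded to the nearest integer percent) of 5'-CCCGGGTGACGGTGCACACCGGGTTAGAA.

66%

Base counts: C=8, A=6, T=4, G=11
G+C = 11 + 8 = 19 out of 29 bases
%GC = 19/29 × 100 = 65.52% ≈ 66%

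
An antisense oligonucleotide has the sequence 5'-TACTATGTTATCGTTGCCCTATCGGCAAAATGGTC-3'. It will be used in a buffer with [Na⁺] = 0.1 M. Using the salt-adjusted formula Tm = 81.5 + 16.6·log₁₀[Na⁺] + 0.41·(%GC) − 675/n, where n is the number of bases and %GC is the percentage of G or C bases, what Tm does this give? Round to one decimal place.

Length n = 35. Counting bases: C=8, A=8, G=7, T=12
G+C = 15, so %GC = 15/35 × 100 = 42.857%
Salt term: 16.6 × (-1) = -16.6
GC term: 0.41 × 42.857 = 17.571; length term: −675/35 = −19.286
Tm = 81.5 + (-16.6) + 17.571 − 19.286 = 63.185 → 63.2°C

63.2°C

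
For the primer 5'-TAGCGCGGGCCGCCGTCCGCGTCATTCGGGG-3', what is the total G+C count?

Scanning the sequence gives G=13, C=11, A=2, T=5.
G+C = 13 + 11 = 24

24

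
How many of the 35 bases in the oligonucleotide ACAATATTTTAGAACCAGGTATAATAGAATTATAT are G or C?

T=12, C=3, G=4, A=16
Total G or C: 4 + 3 = 7

7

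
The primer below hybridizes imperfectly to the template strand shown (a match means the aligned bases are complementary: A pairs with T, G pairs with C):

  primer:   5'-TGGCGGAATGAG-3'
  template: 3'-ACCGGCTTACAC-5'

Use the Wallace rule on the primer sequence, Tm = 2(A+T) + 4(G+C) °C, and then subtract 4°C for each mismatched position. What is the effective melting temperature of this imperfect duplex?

Primer base counts: A=3, T=2, G=6, C=1 → A+T=5, G+C=7
Perfect-match Tm = 2(5) + 4(7) = 10 + 28 = 38°C
Mismatches (positions where the bases are not complementary): 2 (at positions 5, 11)
Effective Tm = 38 − 2×4 = 38 − 8 = 30°C

30°C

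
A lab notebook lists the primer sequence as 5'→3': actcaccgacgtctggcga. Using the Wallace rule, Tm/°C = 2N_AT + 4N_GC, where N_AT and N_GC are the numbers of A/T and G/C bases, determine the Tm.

Scanning the sequence gives A=4, T=3, G=5, C=7.
So N_AT = 7 and N_GC = 12.
Tm = 2(7) + 4(12) = 14 + 48 = 62°C

62°C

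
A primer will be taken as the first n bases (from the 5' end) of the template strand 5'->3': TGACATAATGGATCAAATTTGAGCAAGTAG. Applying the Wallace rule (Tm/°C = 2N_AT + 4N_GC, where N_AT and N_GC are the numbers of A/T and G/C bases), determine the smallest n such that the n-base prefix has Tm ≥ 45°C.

n = 18

First 17 bases: TGACATAATGGATCAAA → Tm = 44°C (< 45°C)
First 18 bases: TGACATAATGGATCAAAT → Tm = 46°C (≥ 45°C)
Since every base adds ≥2°C, Tm only increases with n, so the threshold is first crossed at n = 18.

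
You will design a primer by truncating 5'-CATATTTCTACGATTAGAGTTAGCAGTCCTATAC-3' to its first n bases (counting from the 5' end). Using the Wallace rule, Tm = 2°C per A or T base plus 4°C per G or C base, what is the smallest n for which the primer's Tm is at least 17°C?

First 7 bases: CATATTT → Tm = 16°C (< 17°C)
First 8 bases: CATATTTC → Tm = 20°C (≥ 17°C)
Each additional base adds 2°C (A/T) or 4°C (G/C), so Tm is non-decreasing in n; n = 8 is the first length to reach 17°C.

n = 8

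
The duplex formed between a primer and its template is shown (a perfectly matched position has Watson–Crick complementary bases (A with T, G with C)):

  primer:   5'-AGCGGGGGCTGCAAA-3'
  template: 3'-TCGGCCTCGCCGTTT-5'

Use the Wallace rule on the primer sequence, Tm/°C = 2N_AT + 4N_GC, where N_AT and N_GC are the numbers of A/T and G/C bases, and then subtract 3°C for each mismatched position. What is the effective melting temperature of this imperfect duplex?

41°C

Primer base counts: A=4, T=1, G=7, C=3 → A+T=5, G+C=10
Perfect-match Tm = 2(5) + 4(10) = 10 + 40 = 50°C
Mismatches (positions where the bases are not complementary): 3 (at positions 4, 7, 10)
Effective Tm = 50 − 3×3 = 50 − 9 = 41°C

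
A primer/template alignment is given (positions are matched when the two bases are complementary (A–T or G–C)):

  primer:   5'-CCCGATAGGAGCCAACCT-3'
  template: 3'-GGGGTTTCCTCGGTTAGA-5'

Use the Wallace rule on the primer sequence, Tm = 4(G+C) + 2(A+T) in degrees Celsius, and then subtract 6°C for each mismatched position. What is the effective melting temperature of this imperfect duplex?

40°C

Primer base counts: A=5, T=2, G=4, C=7 → A+T=7, G+C=11
Perfect-match Tm = 2(7) + 4(11) = 14 + 44 = 58°C
Mismatches (positions where the bases are not complementary): 3 (at positions 4, 6, 16)
Effective Tm = 58 − 3×6 = 58 − 18 = 40°C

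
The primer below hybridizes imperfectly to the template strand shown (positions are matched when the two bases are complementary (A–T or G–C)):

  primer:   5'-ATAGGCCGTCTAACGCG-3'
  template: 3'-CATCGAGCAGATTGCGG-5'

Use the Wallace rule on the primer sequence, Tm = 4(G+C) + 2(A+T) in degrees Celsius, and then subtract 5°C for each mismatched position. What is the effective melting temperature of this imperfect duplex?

34°C

Primer base counts: A=4, T=3, G=5, C=5 → A+T=7, G+C=10
Perfect-match Tm = 2(7) + 4(10) = 14 + 40 = 54°C
Mismatches (positions where the bases are not complementary): 4 (at positions 1, 5, 6, 17)
Effective Tm = 54 − 4×5 = 54 − 20 = 34°C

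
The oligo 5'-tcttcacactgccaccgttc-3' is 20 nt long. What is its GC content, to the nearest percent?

55%

A=3, G=2, C=9, T=6
G+C = 2 + 9 = 11 out of 20 bases
%GC = 11/20 × 100 = 55% ≈ 55%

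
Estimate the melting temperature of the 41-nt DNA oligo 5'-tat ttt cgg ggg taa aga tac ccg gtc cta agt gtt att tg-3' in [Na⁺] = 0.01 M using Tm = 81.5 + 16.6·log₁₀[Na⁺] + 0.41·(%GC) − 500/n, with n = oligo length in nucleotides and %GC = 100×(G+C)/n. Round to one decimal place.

53.1°C

Length n = 41. T=15, G=11, C=6, A=9
G+C = 17, so %GC = 17/41 × 100 = 41.463%
Salt term: 16.6 × (-2) = -33.2
GC term: 0.41 × 41.463 = 17; length term: −500/41 = −12.195
Tm = 81.5 + (-33.2) + 17 − 12.195 = 53.105 → 53.1°C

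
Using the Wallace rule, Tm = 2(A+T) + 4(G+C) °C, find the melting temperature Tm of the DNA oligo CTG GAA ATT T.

Counting bases: A=3, G=2, C=1, T=4
So N_AT = 7 and N_GC = 3.
Tm = 2(7) + 4(3) = 14 + 12 = 26°C

26°C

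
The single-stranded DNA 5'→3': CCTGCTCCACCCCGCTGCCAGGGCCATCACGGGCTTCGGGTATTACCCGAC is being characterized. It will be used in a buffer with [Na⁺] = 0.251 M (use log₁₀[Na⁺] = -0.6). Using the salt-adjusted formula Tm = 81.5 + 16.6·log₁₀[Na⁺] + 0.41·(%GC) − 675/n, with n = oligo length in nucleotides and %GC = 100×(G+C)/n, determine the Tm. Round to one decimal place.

86.4°C

Length n = 51. Counting bases: G=13, A=7, T=9, C=22
G+C = 35, so %GC = 35/51 × 100 = 68.627%
Salt term: 16.6 × (-0.6) = -9.96
GC term: 0.41 × 68.627 = 28.137; length term: −675/51 = −13.235
Tm = 81.5 + (-9.96) + 28.137 − 13.235 = 86.442 → 86.4°C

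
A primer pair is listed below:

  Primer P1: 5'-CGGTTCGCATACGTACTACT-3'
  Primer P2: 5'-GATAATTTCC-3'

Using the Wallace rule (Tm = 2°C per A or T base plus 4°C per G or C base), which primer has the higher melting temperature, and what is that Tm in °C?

Primer P1: A+T=10, G+C=10 → Tm = 2(10)+4(10) = 60°C
Primer P2: A+T=7, G+C=3 → Tm = 2(7)+4(3) = 26°C
60°C vs 26°C → primer P1 is higher.

Primer P1, 60°C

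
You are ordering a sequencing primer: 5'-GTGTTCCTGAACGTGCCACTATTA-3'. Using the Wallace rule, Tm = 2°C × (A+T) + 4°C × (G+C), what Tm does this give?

A=5, C=6, G=5, T=8
A+T = 13, G+C = 11
Tm = 4·11 + 2·13 = 44 + 26 = 70°C

70°C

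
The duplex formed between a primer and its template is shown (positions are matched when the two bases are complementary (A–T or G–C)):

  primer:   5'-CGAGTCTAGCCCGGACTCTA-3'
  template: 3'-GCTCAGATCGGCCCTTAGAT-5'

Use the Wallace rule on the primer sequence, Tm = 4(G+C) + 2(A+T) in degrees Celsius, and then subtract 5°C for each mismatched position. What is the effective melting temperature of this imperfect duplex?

54°C

Primer base counts: A=4, T=4, G=5, C=7 → A+T=8, G+C=12
Perfect-match Tm = 2(8) + 4(12) = 16 + 48 = 64°C
Mismatches (positions where the bases are not complementary): 2 (at positions 12, 16)
Effective Tm = 64 − 2×5 = 64 − 10 = 54°C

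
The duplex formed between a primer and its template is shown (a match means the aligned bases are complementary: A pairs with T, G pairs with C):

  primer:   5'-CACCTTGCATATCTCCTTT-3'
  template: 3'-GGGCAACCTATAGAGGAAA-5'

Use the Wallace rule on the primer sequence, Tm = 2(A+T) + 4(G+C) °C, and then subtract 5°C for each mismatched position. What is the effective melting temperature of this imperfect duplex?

Primer base counts: A=3, T=8, G=1, C=7 → A+T=11, G+C=8
Perfect-match Tm = 2(11) + 4(8) = 22 + 32 = 54°C
Mismatches (positions where the bases are not complementary): 3 (at positions 2, 4, 8)
Effective Tm = 54 − 3×5 = 54 − 15 = 39°C

39°C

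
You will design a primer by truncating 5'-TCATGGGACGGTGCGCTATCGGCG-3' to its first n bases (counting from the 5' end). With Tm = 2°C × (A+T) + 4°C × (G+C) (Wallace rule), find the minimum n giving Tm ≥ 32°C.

First 9 bases: TCATGGGAC → Tm = 28°C (< 32°C)
First 10 bases: TCATGGGACG → Tm = 32°C (≥ 32°C)
Since every base adds ≥2°C, Tm only increases with n, so the threshold is first crossed at n = 10.

n = 10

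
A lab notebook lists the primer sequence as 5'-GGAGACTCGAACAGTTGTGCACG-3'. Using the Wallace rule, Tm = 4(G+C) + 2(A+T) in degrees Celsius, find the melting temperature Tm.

72°C

C=5, G=8, A=6, T=4
A+T = 10, G+C = 13
Tm = 2×10 + 4×13 = 72°C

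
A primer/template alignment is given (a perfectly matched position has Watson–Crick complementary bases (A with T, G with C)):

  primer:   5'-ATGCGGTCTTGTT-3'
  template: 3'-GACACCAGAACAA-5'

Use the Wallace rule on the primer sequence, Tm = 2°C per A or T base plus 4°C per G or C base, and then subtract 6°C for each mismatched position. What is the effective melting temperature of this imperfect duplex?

Primer base counts: A=1, T=6, G=4, C=2 → A+T=7, G+C=6
Perfect-match Tm = 2(7) + 4(6) = 14 + 24 = 38°C
Mismatches (positions where the bases are not complementary): 2 (at positions 1, 4)
Effective Tm = 38 − 2×6 = 38 − 12 = 26°C

26°C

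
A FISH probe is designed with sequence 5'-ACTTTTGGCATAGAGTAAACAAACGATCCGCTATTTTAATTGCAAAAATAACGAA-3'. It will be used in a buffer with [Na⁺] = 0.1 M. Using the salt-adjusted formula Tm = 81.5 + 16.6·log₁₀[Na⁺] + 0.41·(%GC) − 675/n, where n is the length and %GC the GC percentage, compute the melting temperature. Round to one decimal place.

65.3°C

Length n = 55. G=8, C=9, T=15, A=23
G+C = 17, so %GC = 17/55 × 100 = 30.909%
Salt term: 16.6 × (-1) = -16.6
GC term: 0.41 × 30.909 = 12.673; length term: −675/55 = −12.273
Tm = 81.5 + (-16.6) + 12.673 − 12.273 = 65.3 → 65.3°C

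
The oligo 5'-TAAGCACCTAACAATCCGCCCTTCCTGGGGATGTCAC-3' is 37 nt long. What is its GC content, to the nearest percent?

Base counts: C=13, G=7, T=8, A=9
G+C = 7 + 13 = 20 out of 37 bases
%GC = 20/37 × 100 = 54.05% ≈ 54%

54%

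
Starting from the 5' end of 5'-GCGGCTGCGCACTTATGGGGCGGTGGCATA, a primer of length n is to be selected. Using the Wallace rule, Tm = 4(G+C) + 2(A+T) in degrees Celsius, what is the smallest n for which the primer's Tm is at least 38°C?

First 9 bases: GCGGCTGCG → Tm = 34°C (< 38°C)
First 10 bases: GCGGCTGCGC → Tm = 38°C (≥ 38°C)
Each additional base adds 2°C (A/T) or 4°C (G/C), so Tm is non-decreasing in n; n = 10 is the first length to reach 38°C.

n = 10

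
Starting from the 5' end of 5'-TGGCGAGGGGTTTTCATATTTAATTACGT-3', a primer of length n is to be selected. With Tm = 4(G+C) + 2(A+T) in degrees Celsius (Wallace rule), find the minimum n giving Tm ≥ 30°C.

n = 9

First 8 bases: TGGCGAGG → Tm = 28°C (< 30°C)
First 9 bases: TGGCGAGGG → Tm = 32°C (≥ 30°C)
Since every base adds ≥2°C, Tm only increases with n, so the threshold is first crossed at n = 9.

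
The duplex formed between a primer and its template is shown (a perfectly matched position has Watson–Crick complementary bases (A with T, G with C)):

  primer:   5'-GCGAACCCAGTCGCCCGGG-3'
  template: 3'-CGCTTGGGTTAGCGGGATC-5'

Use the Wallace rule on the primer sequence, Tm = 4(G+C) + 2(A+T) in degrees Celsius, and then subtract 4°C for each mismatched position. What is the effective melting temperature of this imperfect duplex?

56°C

Primer base counts: A=3, T=1, G=7, C=8 → A+T=4, G+C=15
Perfect-match Tm = 2(4) + 4(15) = 8 + 60 = 68°C
Mismatches (positions where the bases are not complementary): 3 (at positions 10, 17, 18)
Effective Tm = 68 − 3×4 = 68 − 12 = 56°C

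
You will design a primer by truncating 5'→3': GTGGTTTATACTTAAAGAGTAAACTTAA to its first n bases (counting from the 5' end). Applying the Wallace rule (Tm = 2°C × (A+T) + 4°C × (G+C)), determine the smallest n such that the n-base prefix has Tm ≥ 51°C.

First 19 bases: GTGGTTTATACTTAAAGAG → Tm = 50°C (< 51°C)
First 20 bases: GTGGTTTATACTTAAAGAGT → Tm = 52°C (≥ 51°C)
Since every base adds ≥2°C, Tm only increases with n, so the threshold is first crossed at n = 20.

n = 20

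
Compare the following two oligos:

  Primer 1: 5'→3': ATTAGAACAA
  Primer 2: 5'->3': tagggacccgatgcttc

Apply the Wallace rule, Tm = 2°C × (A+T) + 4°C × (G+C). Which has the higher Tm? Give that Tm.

Primer 2, 54°C

Primer 1: A+T=8, G+C=2 → Tm = 2(8)+4(2) = 24°C
Primer 2: A+T=7, G+C=10 → Tm = 2(7)+4(10) = 54°C
24°C vs 54°C → primer 2 is higher.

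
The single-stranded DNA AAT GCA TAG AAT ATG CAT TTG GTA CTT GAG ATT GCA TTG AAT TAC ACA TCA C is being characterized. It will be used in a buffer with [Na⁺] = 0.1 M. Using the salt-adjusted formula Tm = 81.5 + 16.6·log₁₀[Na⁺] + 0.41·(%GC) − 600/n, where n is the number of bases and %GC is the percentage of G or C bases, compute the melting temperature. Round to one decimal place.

66.8°C

Length n = 52. Counting bases: C=8, G=9, A=18, T=17
G+C = 17, so %GC = 17/52 × 100 = 32.692%
Salt term: 16.6 × (-1) = -16.6
GC term: 0.41 × 32.692 = 13.404; length term: −600/52 = −11.538
Tm = 81.5 + (-16.6) + 13.404 − 11.538 = 66.766 → 66.8°C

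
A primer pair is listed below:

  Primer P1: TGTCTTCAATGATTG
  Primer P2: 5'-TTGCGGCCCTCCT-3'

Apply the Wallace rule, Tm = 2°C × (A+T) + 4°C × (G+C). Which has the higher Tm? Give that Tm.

Primer P2, 44°C

Primer P1: A+T=10, G+C=5 → Tm = 2(10)+4(5) = 40°C
Primer P2: A+T=4, G+C=9 → Tm = 2(4)+4(9) = 44°C
40°C vs 44°C → primer P2 is higher.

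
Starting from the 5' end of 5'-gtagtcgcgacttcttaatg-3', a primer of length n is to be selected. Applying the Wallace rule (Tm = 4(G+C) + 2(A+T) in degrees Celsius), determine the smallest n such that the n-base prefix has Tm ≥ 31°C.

First 9 bases: GTAGTCGCG → Tm = 30°C (< 31°C)
First 10 bases: GTAGTCGCGA → Tm = 32°C (≥ 31°C)
Each additional base adds 2°C (A/T) or 4°C (G/C), so Tm is non-decreasing in n; n = 10 is the first length to reach 31°C.

n = 10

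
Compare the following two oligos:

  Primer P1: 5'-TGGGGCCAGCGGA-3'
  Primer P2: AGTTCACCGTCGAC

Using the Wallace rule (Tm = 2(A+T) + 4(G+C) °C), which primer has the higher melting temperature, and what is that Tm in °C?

Primer P1: A+T=3, G+C=10 → Tm = 2(3)+4(10) = 46°C
Primer P2: A+T=6, G+C=8 → Tm = 2(6)+4(8) = 44°C
46°C vs 44°C → primer P1 is higher.

Primer P1, 46°C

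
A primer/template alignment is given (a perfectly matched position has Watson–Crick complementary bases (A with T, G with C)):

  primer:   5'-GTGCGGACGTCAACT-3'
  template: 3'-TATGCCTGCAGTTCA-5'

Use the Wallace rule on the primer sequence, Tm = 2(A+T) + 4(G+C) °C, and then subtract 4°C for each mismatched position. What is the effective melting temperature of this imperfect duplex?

Primer base counts: A=3, T=3, G=5, C=4 → A+T=6, G+C=9
Perfect-match Tm = 2(6) + 4(9) = 12 + 36 = 48°C
Mismatches (positions where the bases are not complementary): 3 (at positions 1, 3, 14)
Effective Tm = 48 − 3×4 = 48 − 12 = 36°C

36°C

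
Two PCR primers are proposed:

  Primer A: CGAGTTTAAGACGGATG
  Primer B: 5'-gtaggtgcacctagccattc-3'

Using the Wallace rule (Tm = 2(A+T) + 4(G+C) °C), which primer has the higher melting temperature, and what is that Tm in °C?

Primer A: A+T=9, G+C=8 → Tm = 2(9)+4(8) = 50°C
Primer B: A+T=9, G+C=11 → Tm = 2(9)+4(11) = 62°C
50°C vs 62°C → primer B is higher.

Primer B, 62°C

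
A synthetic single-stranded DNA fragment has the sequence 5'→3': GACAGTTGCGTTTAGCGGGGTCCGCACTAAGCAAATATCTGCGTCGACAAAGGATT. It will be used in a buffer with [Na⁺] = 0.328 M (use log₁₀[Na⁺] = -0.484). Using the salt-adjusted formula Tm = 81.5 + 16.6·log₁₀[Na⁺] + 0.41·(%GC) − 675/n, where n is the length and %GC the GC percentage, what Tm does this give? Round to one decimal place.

Length n = 56. Scanning the sequence gives T=13, A=15, G=16, C=12.
G+C = 28, so %GC = 28/56 × 100 = 50%
Salt term: 16.6 × (-0.484) = -8.034
GC term: 0.41 × 50 = 20.5; length term: −675/56 = −12.054
Tm = 81.5 + (-8.034) + 20.5 − 12.054 = 81.912 → 81.9°C

81.9°C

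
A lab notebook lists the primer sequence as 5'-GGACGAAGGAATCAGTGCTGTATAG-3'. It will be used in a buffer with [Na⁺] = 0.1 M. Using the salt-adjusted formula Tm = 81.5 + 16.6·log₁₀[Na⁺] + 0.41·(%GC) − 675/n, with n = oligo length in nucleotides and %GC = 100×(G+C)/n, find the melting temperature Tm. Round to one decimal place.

Length n = 25. Base counts: G=9, C=3, A=8, T=5
G+C = 12, so %GC = 12/25 × 100 = 48%
Salt term: 16.6 × (-1) = -16.6
GC term: 0.41 × 48 = 19.68; length term: −675/25 = −27
Tm = 81.5 + (-16.6) + 19.68 − 27 = 57.58 → 57.6°C

57.6°C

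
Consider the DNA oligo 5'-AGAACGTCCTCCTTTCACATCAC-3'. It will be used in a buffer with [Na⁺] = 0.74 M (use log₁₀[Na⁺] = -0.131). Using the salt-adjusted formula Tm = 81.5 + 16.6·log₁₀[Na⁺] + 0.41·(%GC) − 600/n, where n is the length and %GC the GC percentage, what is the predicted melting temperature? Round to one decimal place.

72.8°C

Length n = 23. Base counts: G=2, A=6, C=9, T=6
G+C = 11, so %GC = 11/23 × 100 = 47.826%
Salt term: 16.6 × (-0.131) = -2.175
GC term: 0.41 × 47.826 = 19.609; length term: −600/23 = −26.087
Tm = 81.5 + (-2.175) + 19.609 − 26.087 = 72.847 → 72.8°C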